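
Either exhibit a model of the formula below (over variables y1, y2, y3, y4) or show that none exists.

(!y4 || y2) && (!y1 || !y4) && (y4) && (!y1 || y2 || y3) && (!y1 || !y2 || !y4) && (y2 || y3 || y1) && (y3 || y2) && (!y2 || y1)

UNSATISFIABLE

Unit clause (y4) forces y4 = true.
Unit clause (y2) forces y2 = true.
Unit clause (!y1) forces y1 = false.
Now (y1) is unsatisfied and unit — conflict.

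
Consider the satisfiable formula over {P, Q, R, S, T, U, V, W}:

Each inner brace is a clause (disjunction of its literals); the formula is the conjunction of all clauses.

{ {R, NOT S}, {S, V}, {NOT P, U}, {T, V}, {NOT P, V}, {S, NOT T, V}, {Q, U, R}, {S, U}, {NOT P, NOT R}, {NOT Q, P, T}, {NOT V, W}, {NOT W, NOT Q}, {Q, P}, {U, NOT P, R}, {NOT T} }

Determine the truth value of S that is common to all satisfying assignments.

False

Suppose S = true.
The clause (R) is unit, so R = true.
The clause (NOT P) is unit, so P = false.
The clause (Q) is unit, so Q = true.
The clause (T) is unit, so T = true.
That conflicts with the unit clause (NOT T).
So every satisfying assignment has S = False.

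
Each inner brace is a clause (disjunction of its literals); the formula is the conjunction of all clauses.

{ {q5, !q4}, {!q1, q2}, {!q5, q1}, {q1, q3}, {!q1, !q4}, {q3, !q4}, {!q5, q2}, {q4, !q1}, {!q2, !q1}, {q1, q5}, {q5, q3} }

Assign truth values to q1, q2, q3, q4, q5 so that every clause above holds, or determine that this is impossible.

UNSATISFIABLE

Try q5 = true.
From the singleton clause (q1), q1 = true.
From the singleton clause (q2), q2 = true.
But (!q2) is also a unit clause — contradiction.
That branch fails; take q5 = false instead.
From the singleton clause (!q4), q4 = false.
From the singleton clause (!q1), q1 = false.
But (q1) is also a unit clause — contradiction.
Both values of q5 lead to a conflict.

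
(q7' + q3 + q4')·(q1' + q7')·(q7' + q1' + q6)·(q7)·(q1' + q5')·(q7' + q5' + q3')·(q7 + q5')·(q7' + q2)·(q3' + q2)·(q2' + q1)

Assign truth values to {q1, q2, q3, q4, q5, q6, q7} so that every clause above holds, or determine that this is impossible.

Unit clause (q7) forces q7 = 1.
Unit clause (q1') forces q1 = 0.
Unit clause (q2) forces q2 = 1.
But (q2') is also a unit clause — contradiction.

UNSATISFIABLE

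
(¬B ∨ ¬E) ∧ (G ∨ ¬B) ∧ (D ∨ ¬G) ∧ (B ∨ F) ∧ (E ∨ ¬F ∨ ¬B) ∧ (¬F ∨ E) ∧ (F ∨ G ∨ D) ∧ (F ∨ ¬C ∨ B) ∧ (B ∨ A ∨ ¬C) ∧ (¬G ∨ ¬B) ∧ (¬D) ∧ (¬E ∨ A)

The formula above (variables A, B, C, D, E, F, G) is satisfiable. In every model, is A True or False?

Suppose A = False.
From the singleton clause (¬D), D = False.
From the singleton clause (¬G), G = False.
From the singleton clause (¬B), B = False.
From the singleton clause (F), F = True.
From the singleton clause (E), E = True.
But (¬E) is also a unit clause — contradiction.
So every satisfying assignment has A = True.

True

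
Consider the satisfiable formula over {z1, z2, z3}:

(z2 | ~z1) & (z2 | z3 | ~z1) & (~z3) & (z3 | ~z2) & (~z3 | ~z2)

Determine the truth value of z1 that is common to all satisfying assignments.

Suppose z1 = 1.
Unit clause (z2) forces z2 = 1.
Unit clause (~z3) forces z3 = 0.
But (z3) is also a unit clause — contradiction.
So every satisfying assignment has z1 = False.

False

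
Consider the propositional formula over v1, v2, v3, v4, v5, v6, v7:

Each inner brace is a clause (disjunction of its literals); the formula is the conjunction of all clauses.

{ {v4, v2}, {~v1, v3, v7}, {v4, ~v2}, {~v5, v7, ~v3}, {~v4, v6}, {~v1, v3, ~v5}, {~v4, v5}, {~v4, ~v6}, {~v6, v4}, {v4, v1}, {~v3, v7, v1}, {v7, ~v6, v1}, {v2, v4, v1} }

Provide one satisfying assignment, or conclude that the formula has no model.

Branch on v4: set v4 = 1.
The clause (v6) is unit, so v6 = 1.
But (~v6) is also a unit clause — contradiction.
Undo v4 and try v4 = 0.
The clause (v2) is unit, so v2 = 1.
But (~v2) is also a unit clause — contradiction.
Either choice for v4 ends in contradiction.

UNSATISFIABLE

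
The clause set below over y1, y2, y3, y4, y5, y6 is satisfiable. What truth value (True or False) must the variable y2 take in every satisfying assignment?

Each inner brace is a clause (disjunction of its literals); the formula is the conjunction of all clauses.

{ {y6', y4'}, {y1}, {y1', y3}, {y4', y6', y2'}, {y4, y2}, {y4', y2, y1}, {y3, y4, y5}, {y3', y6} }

Suppose y2 = 0.
The clause (y1) is unit, so y1 = 1.
The clause (y3) is unit, so y3 = 1.
The clause (y4) is unit, so y4 = 1.
The clause (y6') is unit, so y6 = 0.
But (y6) is also a unit clause — contradiction.
So every satisfying assignment has y2 = True.

True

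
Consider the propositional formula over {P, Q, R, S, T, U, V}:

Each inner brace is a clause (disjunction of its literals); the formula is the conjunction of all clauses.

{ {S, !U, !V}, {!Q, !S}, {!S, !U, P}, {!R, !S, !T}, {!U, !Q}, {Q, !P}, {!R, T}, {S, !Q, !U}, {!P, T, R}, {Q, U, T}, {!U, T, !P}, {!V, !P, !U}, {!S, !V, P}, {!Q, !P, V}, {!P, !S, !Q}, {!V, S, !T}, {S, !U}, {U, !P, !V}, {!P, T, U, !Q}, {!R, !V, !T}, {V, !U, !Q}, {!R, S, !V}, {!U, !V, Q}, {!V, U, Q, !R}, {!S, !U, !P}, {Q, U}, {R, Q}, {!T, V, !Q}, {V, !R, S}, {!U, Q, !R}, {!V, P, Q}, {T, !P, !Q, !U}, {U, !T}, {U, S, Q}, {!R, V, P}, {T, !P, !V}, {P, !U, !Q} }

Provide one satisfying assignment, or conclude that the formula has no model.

P=false; Q=true; R=false; S=false; T=false; U=false; V=false

Case Q = true:
The clause (!S) is unit, so S = false.
The clause (!U) is unit, so U = false.
The clause (!T) is unit, so T = false.
The clause (!R) is unit, so R = false.
The clause (!P) is unit, so P = false.
All clauses hold; V can take either value.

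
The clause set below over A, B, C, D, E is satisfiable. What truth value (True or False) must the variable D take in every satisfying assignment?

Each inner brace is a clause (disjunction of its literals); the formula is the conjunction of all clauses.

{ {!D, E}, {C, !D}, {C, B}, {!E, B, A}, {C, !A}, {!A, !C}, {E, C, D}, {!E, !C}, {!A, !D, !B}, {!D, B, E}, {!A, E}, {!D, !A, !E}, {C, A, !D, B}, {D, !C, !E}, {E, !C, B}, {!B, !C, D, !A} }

False

Suppose D = true.
The clause (E) is unit, so E = true.
The clause (C) is unit, so C = true.
That conflicts with the unit clause (!C).
So every satisfying assignment has D = False.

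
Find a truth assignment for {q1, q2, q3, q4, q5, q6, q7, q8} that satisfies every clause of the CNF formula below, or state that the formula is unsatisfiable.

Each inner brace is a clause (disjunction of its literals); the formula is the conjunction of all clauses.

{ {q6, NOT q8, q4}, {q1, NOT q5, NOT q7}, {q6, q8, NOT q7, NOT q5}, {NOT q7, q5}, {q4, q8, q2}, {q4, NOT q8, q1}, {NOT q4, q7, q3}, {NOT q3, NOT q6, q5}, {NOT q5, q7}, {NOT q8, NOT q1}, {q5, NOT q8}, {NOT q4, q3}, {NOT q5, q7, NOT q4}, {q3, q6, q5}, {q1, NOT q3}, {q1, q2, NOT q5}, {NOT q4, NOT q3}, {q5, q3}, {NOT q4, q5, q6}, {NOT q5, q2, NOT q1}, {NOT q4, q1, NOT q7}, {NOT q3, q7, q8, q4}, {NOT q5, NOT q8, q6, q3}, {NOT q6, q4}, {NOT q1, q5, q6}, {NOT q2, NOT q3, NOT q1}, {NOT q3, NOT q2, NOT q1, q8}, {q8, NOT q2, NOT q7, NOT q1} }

Suppose q7 = false.
From the singleton clause (NOT q5), q5 = false.
From the singleton clause (NOT q8), q8 = false.
From the singleton clause (q3), q3 = true.
From the singleton clause (NOT q6), q6 = false.
From the singleton clause (q1), q1 = true.
Now (NOT q1) is unsatisfied and unit — conflict.
Undo q7 and try q7 = true.
From the singleton clause (q5), q5 = true.
From the singleton clause (q1), q1 = true.
From the singleton clause (NOT q8), q8 = false.
From the singleton clause (q6), q6 = true.
From the singleton clause (q2), q2 = true.
Now (NOT q2) is unsatisfied and unit — conflict.
Both values of q7 lead to a conflict.

UNSATISFIABLE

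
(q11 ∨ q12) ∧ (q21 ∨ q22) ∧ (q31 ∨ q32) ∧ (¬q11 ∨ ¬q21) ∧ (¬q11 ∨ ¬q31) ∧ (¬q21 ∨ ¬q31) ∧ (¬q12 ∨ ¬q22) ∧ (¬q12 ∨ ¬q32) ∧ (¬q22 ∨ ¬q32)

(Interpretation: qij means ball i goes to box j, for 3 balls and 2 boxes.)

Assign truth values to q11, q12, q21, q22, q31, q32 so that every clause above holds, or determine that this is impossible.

Try q11 = True.
The clause (¬q21) is unit, so q21 = False.
The clause (q22) is unit, so q22 = True.
The clause (¬q31) is unit, so q31 = False.
The clause (q32) is unit, so q32 = True.
But (¬q32) is also a unit clause — contradiction.
That branch fails; take q11 = False instead.
The clause (q12) is unit, so q12 = True.
The clause (¬q22) is unit, so q22 = False.
The clause (q21) is unit, so q21 = True.
The clause (¬q31) is unit, so q31 = False.
The clause (q32) is unit, so q32 = True.
But (¬q32) is also a unit clause — contradiction.
Either choice for q11 ends in contradiction.

UNSATISFIABLE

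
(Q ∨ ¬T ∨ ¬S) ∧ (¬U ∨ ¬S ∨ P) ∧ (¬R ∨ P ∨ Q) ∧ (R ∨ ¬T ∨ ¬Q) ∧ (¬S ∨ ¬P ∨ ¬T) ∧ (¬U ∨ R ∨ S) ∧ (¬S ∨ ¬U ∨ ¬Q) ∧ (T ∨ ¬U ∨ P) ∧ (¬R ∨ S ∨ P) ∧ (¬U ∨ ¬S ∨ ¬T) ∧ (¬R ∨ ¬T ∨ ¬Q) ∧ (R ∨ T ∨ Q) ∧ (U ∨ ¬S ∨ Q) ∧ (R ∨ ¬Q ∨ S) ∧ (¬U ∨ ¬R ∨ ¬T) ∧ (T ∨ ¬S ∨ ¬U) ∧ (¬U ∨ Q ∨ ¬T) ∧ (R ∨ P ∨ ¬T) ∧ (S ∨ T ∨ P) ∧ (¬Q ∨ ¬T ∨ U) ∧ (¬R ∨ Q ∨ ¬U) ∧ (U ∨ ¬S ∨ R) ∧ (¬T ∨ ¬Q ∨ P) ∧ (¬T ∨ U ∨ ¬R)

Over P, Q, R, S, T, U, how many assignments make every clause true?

There are 2^6 = 64 truth assignments over (P, Q, R, S, T, U).
Split on T. With T = True, the clauses containing T are satisfied and ¬T drops from the rest; 1 of the 2^5 = 32 assignments to the other variables satisfy what remains.
With T = False, by the same count on the reduced clause set, 5 assignments work.
(One model: P=F, Q=T, R=T, S=T, T=F, U=F.)
Total: 1 + 5 = 6.

6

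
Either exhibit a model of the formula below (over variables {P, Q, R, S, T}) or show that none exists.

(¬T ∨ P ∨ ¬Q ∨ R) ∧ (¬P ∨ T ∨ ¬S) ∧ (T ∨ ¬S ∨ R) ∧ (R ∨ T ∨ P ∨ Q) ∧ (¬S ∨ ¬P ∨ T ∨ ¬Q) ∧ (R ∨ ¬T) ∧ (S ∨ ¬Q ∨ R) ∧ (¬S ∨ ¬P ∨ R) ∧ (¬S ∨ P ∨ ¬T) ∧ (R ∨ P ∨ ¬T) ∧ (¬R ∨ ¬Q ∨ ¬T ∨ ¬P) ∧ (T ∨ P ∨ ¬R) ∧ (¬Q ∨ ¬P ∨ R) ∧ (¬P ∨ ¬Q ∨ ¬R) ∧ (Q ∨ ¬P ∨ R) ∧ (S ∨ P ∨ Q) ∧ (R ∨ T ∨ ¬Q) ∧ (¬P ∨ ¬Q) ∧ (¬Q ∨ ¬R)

P=True; Q=False; R=True; S=False; T=True

Branch on R: set R = True.
(¬Q) alone gives Q = False.
Branch on T: set T = True.
Branch on S: set S = False.
(P) alone gives P = True.
All clauses are satisfied.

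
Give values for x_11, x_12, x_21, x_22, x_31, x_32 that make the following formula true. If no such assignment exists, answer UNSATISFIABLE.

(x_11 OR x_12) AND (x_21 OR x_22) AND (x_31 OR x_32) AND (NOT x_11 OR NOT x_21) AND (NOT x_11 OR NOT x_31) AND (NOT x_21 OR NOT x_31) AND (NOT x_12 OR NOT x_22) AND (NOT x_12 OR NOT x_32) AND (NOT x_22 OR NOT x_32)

UNSATISFIABLE

Suppose x_11 = true.
(NOT x_21) alone gives x_21 = false.
(x_22) alone gives x_22 = true.
(NOT x_31) alone gives x_31 = false.
(x_32) alone gives x_32 = true.
Now (NOT x_32) is unsatisfied and unit — conflict.
That branch fails; take x_11 = false instead.
(x_12) alone gives x_12 = true.
(NOT x_22) alone gives x_22 = false.
(x_21) alone gives x_21 = true.
(NOT x_31) alone gives x_31 = false.
(x_32) alone gives x_32 = true.
Now (NOT x_32) is unsatisfied and unit — conflict.
Either choice for x_11 ends in contradiction.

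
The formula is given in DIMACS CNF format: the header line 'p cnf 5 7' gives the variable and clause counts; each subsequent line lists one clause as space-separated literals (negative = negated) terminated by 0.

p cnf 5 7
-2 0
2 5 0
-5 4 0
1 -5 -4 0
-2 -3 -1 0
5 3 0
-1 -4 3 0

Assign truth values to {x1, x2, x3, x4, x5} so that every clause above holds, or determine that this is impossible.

From the singleton clause (¬x2), x2 = False.
From the singleton clause (x5), x5 = True.
From the singleton clause (x4), x4 = True.
From the singleton clause (x1), x1 = True.
From the singleton clause (x3), x3 = True.
All clauses are satisfied.

x1=True, x2=False, x3=True, x4=True, x5=True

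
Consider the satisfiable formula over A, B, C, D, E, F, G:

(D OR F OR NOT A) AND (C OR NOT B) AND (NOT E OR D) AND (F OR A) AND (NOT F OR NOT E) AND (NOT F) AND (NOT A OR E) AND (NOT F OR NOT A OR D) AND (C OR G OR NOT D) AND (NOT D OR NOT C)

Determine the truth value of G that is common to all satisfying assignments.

True

Suppose G = false.
From the singleton clause (NOT F), F = false.
From the singleton clause (A), A = true.
From the singleton clause (D), D = true.
From the singleton clause (E), E = true.
From the singleton clause (C), C = true.
That conflicts with the unit clause (NOT C).
So every satisfying assignment has G = True.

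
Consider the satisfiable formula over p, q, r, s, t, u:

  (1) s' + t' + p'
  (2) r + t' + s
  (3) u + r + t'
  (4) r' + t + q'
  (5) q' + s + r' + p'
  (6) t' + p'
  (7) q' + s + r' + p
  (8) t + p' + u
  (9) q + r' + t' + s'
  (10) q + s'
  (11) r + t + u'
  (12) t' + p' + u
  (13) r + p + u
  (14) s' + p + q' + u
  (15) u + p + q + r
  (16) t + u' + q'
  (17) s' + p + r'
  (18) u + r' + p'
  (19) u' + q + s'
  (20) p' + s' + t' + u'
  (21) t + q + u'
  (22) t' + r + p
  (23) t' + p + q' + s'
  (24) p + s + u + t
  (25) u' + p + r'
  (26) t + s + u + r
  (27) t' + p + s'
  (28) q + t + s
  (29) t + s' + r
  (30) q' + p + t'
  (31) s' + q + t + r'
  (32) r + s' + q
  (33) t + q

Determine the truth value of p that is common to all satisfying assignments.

False

Suppose p = 1.
The clause (t') is unit, so t = 0.
The clause (u) is unit, so u = 1.
The clause (r) is unit, so r = 1.
The clause (q') is unit, so q = 0.
But (q) is also a unit clause — contradiction.
So every satisfying assignment has p = False.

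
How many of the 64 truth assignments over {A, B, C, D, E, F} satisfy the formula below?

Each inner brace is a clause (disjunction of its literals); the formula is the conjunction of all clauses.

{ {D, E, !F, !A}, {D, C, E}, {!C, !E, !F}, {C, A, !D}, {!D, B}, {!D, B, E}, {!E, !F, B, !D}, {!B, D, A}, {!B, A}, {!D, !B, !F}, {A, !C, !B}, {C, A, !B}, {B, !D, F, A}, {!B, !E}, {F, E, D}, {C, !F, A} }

There are 2^6 = 64 truth assignments over (A, B, C, D, E, F).
Split on C. With C = true, the clauses containing C are satisfied and !C drops from the rest; 4 of the 2^5 = 32 assignments to the other variables satisfy what remains.
With C = false, by the same count on the reduced clause set, 4 assignments work.
(One model: A=F, B=F, C=F, D=F, E=T, F=F.)
Total: 4 + 4 = 8.

8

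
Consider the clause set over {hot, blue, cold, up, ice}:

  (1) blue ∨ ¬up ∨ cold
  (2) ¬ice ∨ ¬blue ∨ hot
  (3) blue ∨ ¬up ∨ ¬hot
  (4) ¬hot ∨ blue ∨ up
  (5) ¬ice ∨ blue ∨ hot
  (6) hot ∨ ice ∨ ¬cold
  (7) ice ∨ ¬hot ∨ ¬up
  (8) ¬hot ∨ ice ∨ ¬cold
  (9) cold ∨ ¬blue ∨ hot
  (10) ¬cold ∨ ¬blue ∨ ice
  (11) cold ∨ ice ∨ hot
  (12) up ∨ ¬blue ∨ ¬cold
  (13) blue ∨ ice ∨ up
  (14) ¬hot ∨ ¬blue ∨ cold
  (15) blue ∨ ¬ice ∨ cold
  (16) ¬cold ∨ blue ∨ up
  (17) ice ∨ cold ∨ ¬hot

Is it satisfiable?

Suppose blue = True.
Suppose ice = True.
Unit clause (hot) forces hot = True.
Unit clause (cold) forces cold = True.
Unit clause (up) forces up = True.
All clauses are satisfied.
A satisfying assignment: hot=True; blue=True; cold=True; up=True; ice=True.

Yes, satisfiable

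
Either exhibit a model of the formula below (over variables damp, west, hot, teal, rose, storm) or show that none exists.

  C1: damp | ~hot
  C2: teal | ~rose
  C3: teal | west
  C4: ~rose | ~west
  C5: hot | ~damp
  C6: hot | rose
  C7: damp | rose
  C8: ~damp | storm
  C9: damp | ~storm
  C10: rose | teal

damp: 0, west: 0, hot: 0, teal: 1, rose: 1, storm: 0

Try damp = 0.
From the singleton clause (~hot), hot = 0.
From the singleton clause (rose), rose = 1.
From the singleton clause (teal), teal = 1.
From the singleton clause (~west), west = 0.
From the singleton clause (~storm), storm = 0.
All clauses are satisfied.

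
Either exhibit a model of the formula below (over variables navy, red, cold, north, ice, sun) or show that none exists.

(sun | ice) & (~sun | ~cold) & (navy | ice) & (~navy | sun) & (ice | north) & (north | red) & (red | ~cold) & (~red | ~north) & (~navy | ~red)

Suppose sun = 1.
From the singleton clause (~cold), cold = 0.
Suppose navy = 1.
From the singleton clause (~red), red = 0.
From the singleton clause (north), north = 1.
All clauses hold; ice can take either value.

navy: 1,  red: 0,  cold: 0,  north: 1,  ice: 0,  sun: 1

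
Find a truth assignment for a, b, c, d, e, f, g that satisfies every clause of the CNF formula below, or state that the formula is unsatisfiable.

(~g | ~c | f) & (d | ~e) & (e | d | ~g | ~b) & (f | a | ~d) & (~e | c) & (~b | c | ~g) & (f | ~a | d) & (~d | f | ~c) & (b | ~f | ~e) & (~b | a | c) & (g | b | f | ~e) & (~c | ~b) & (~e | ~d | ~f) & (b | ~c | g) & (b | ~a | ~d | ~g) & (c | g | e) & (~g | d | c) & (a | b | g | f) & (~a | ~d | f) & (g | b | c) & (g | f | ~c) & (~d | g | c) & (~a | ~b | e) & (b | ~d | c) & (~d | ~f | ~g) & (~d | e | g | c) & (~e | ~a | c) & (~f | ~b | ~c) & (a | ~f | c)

Case d = 0:
Unit clause (~e) forces e = 0.
Case g = 1:
Unit clause (~b) forces b = 0.
Unit clause (c) forces c = 1.
Unit clause (f) forces f = 1.
Every clause is now satisfied; a is unconstrained.

a ↦ 1,  b ↦ 0,  c ↦ 1,  d ↦ 0,  e ↦ 0,  f ↦ 1,  g ↦ 1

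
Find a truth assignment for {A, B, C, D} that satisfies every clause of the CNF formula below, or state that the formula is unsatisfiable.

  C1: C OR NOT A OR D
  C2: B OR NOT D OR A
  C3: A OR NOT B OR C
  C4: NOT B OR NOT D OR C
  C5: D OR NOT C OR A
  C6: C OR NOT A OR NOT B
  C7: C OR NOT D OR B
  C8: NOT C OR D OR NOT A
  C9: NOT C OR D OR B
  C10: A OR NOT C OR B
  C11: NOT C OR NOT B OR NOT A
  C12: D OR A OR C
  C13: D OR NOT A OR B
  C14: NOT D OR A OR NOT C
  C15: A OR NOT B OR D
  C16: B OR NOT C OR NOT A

Suppose C = true.
Suppose D = true.
From the singleton clause (A), A = true.
From the singleton clause (NOT B), B = false.
That conflicts with the unit clause (B).
Backtrack on D: now try D = false.
From the singleton clause (A), A = true.
That conflicts with the unit clause (NOT A).
Both values of D lead to a conflict.
Backtrack on C: now try C = false.
Suppose A = false.
From the singleton clause (NOT B), B = false.
From the singleton clause (NOT D), D = false.
That conflicts with the unit clause (D).
Backtrack on A: now try A = true.
From the singleton clause (D), D = true.
From the singleton clause (NOT B), B = false.
That conflicts with the unit clause (B).
Both values of A lead to a conflict.
Both values of C lead to a conflict.

UNSATISFIABLE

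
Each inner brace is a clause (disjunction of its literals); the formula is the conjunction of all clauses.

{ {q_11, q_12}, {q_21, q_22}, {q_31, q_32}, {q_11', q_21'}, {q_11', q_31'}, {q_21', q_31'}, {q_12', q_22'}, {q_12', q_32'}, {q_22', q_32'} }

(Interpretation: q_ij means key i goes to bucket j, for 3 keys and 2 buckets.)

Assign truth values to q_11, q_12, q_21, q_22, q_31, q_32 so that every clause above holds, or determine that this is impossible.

UNSATISFIABLE

Case q_11 = 1:
Unit clause (q_21') forces q_21 = 0.
Unit clause (q_22) forces q_22 = 1.
Unit clause (q_31') forces q_31 = 0.
Unit clause (q_32) forces q_32 = 1.
Now (q_32') is unsatisfied and unit — conflict.
Backtrack on q_11: now try q_11 = 0.
Unit clause (q_12) forces q_12 = 1.
Unit clause (q_22') forces q_22 = 0.
Unit clause (q_21) forces q_21 = 1.
Unit clause (q_31') forces q_31 = 0.
Unit clause (q_32) forces q_32 = 1.
Now (q_32') is unsatisfied and unit — conflict.
Either choice for q_11 ends in contradiction.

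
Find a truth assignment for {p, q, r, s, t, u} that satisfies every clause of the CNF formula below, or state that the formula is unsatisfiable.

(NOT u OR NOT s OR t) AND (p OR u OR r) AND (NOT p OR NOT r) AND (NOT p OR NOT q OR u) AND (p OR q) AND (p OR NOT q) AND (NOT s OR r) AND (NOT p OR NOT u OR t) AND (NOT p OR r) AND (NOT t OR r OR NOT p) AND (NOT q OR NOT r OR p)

Suppose p = false.
The clause (q) is unit, so q = true.
Now (NOT q) is unsatisfied and unit — conflict.
So p must be the other value — set p = true.
The clause (NOT r) is unit, so r = false.
Now (r) is unsatisfied and unit — conflict.
Neither p = true nor p = false works.

UNSATISFIABLE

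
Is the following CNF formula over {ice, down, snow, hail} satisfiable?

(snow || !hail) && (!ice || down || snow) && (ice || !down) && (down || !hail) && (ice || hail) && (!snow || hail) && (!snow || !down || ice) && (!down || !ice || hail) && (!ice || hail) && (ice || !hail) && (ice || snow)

Satisfiable

Suppose snow = true.
(hail) alone gives hail = true.
(down) alone gives down = true.
(ice) alone gives ice = true.
This assignment satisfies each clause.
A satisfying assignment: ice=true; down=true; snow=true; hail=true.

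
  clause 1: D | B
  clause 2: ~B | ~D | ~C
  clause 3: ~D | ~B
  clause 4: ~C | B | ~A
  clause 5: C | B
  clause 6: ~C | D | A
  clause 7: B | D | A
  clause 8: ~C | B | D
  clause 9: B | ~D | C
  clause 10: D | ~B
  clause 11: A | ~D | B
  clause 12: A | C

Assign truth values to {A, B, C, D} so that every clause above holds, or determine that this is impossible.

Try D = 1.
The clause (~B) is unit, so B = 0.
The clause (C) is unit, so C = 1.
The clause (~A) is unit, so A = 0.
That conflicts with the unit clause (A).
Backtrack on D: now try D = 0.
The clause (B) is unit, so B = 1.
That conflicts with the unit clause (~B).
Both values of D lead to a conflict.

UNSATISFIABLE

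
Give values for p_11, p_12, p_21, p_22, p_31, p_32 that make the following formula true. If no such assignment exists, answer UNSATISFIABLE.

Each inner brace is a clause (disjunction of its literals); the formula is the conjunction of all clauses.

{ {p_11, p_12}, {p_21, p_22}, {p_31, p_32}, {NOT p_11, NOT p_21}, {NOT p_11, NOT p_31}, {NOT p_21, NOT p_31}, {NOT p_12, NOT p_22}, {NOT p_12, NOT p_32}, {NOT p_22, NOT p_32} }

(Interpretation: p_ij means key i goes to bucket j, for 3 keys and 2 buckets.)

Branch on p_11: set p_11 = true.
From the singleton clause (NOT p_21), p_21 = false.
From the singleton clause (p_22), p_22 = true.
From the singleton clause (NOT p_31), p_31 = false.
From the singleton clause (p_32), p_32 = true.
But (NOT p_32) is also a unit clause — contradiction.
Undo p_11 and try p_11 = false.
From the singleton clause (p_12), p_12 = true.
From the singleton clause (NOT p_22), p_22 = false.
From the singleton clause (p_21), p_21 = true.
From the singleton clause (NOT p_31), p_31 = false.
From the singleton clause (p_32), p_32 = true.
But (NOT p_32) is also a unit clause — contradiction.
Either choice for p_11 ends in contradiction.

UNSATISFIABLE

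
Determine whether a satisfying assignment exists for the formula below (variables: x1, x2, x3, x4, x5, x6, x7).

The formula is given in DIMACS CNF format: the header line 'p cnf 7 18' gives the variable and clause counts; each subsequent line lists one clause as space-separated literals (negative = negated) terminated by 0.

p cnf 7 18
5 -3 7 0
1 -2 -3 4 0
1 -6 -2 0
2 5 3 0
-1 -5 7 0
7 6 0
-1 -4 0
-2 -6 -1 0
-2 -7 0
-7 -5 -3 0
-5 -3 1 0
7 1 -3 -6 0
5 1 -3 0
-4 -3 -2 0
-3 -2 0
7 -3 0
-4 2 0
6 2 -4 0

Yes, satisfiable

Branch on x7: set x7 = True.
From the singleton clause (¬x2), x2 = False.
From the singleton clause (¬x4), x4 = False.
Branch on x5: set x5 = True.
From the singleton clause (¬x3), x3 = False.
Every clause is now satisfied; x1, x6 are unconstrained.
A satisfying assignment: x1: True,  x2: False,  x3: False,  x4: False,  x5: True,  x6: True,  x7: True.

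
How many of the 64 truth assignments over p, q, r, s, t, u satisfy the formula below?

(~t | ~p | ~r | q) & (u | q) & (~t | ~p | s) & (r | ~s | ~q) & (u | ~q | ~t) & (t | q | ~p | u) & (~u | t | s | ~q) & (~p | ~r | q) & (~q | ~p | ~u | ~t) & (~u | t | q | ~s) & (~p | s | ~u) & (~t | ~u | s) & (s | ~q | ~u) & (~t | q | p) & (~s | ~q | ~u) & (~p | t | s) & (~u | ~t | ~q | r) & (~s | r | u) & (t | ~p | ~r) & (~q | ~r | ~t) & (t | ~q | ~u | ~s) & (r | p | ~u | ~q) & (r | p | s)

4

There are 2^6 = 64 truth assignments over (p, q, r, s, t, u).
Split on p. With p = 1, the clauses containing p are satisfied and ~p drops from the rest; 1 of the 2^5 = 32 assignments to the other variables satisfy what remains.
With p = 0, by the same count on the reduced clause set, 3 assignments work.
Total: 1 + 3 = 4.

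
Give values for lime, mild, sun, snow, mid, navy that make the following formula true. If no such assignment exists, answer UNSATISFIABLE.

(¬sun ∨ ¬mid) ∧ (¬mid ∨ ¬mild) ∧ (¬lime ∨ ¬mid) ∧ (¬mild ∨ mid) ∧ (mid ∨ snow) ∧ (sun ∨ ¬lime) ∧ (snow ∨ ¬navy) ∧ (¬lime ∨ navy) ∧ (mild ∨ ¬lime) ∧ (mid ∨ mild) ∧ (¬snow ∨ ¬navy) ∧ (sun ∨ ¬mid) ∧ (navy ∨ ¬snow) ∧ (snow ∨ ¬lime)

Suppose sun = False.
From the singleton clause (¬lime), lime = False.
From the singleton clause (¬mid), mid = False.
From the singleton clause (¬mild), mild = False.
That conflicts with the unit clause (mild).
Undo sun and try sun = True.
From the singleton clause (¬mid), mid = False.
From the singleton clause (¬mild), mild = False.
That conflicts with the unit clause (mild).
Neither sun = True nor sun = False works.

UNSATISFIABLE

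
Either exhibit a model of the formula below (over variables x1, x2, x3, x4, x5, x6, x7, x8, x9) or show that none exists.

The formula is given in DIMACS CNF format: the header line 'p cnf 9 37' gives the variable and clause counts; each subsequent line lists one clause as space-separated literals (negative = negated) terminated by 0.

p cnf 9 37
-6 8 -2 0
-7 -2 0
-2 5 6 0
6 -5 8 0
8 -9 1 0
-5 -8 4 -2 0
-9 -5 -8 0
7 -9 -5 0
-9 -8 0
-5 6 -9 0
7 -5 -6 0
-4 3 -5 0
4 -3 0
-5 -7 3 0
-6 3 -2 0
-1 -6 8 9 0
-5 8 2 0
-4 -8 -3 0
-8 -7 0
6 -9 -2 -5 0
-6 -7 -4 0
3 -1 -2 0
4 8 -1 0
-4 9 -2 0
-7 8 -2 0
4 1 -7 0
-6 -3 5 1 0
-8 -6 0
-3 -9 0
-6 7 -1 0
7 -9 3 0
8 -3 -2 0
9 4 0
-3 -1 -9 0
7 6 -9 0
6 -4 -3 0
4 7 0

Branch on x7: set x7 = True.
(¬x2) alone gives x2 = False.
(¬x8) alone gives x8 = False.
(¬x5) alone gives x5 = False.
Branch on x9: set x9 = True.
(x1) alone gives x1 = True.
(x4) alone gives x4 = True.
(¬x6) alone gives x6 = False.
(¬x3) alone gives x3 = False.
Every clause now holds.

x1=True, x2=False, x3=False, x4=True, x5=False, x6=False, x7=True, x8=False, x9=True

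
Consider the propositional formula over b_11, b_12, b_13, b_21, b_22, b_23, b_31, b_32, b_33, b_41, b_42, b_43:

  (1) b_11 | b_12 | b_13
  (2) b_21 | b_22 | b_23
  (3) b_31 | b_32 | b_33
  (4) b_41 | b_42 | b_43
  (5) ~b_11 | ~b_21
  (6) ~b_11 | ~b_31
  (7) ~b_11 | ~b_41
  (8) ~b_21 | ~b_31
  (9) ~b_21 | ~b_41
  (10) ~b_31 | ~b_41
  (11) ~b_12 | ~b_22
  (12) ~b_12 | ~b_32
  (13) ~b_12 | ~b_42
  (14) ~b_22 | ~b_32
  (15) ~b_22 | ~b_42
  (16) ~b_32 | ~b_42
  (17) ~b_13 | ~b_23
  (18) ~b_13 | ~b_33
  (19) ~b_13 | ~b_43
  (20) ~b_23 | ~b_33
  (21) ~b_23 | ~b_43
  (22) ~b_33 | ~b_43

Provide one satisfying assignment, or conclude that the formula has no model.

UNSATISFIABLE

Branch on b_11: set b_11 = 0.
Branch on b_12: set b_12 = 1.
The clause (~b_22) is unit, so b_22 = 0.
The clause (~b_32) is unit, so b_32 = 0.
The clause (~b_42) is unit, so b_42 = 0.
Branch on b_21: set b_21 = 1.
The clause (~b_31) is unit, so b_31 = 0.
The clause (b_33) is unit, so b_33 = 1.
The clause (~b_41) is unit, so b_41 = 0.
The clause (b_43) is unit, so b_43 = 1.
Now (~b_43) is unsatisfied and unit — conflict.
Backtrack on b_21: now try b_21 = 0.
The clause (b_23) is unit, so b_23 = 1.
The clause (~b_13) is unit, so b_13 = 0.
The clause (~b_33) is unit, so b_33 = 0.
The clause (b_31) is unit, so b_31 = 1.
The clause (~b_41) is unit, so b_41 = 0.
The clause (b_43) is unit, so b_43 = 1.
Now (~b_43) is unsatisfied and unit — conflict.
Either choice for b_21 ends in contradiction.
Backtrack on b_12: now try b_12 = 0.
The clause (b_13) is unit, so b_13 = 1.
The clause (~b_23) is unit, so b_23 = 0.
The clause (~b_33) is unit, so b_33 = 0.
The clause (~b_43) is unit, so b_43 = 0.
Branch on b_21: set b_21 = 1.
The clause (~b_31) is unit, so b_31 = 0.
The clause (b_32) is unit, so b_32 = 1.
The clause (~b_41) is unit, so b_41 = 0.
The clause (b_42) is unit, so b_42 = 1.
Now (~b_42) is unsatisfied and unit — conflict.
Backtrack on b_21: now try b_21 = 0.
The clause (b_22) is unit, so b_22 = 1.
The clause (~b_32) is unit, so b_32 = 0.
The clause (b_31) is unit, so b_31 = 1.
The clause (~b_41) is unit, so b_41 = 0.
The clause (b_42) is unit, so b_42 = 1.
Now (~b_42) is unsatisfied and unit — conflict.
Either choice for b_21 ends in contradiction.
Either choice for b_12 ends in contradiction.
Backtrack on b_11: now try b_11 = 1.
The clause (~b_21) is unit, so b_21 = 0.
The clause (~b_31) is unit, so b_31 = 0.
The clause (~b_41) is unit, so b_41 = 0.
Branch on b_22: set b_22 = 1.
The clause (~b_12) is unit, so b_12 = 0.
The clause (~b_32) is unit, so b_32 = 0.
The clause (b_33) is unit, so b_33 = 1.
The clause (~b_42) is unit, so b_42 = 0.
The clause (b_43) is unit, so b_43 = 1.
Now (~b_43) is unsatisfied and unit — conflict.
Backtrack on b_22: now try b_22 = 0.
The clause (b_23) is unit, so b_23 = 1.
The clause (~b_13) is unit, so b_13 = 0.
The clause (~b_33) is unit, so b_33 = 0.
The clause (b_32) is unit, so b_32 = 1.
The clause (~b_12) is unit, so b_12 = 0.
The clause (~b_42) is unit, so b_42 = 0.
The clause (b_43) is unit, so b_43 = 1.
Now (~b_43) is unsatisfied and unit — conflict.
Either choice for b_22 ends in contradiction.
Either choice for b_11 ends in contradiction.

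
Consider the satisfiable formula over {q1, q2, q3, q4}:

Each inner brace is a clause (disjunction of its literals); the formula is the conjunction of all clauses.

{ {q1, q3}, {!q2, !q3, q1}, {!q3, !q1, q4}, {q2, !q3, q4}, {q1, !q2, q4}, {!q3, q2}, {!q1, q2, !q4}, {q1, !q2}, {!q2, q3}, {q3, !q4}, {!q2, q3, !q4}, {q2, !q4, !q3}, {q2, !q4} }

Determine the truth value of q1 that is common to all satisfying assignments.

True

Suppose q1 = false.
Unit clause (q3) forces q3 = true.
Unit clause (!q2) forces q2 = false.
Now (q2) is unsatisfied and unit — conflict.
So every satisfying assignment has q1 = True.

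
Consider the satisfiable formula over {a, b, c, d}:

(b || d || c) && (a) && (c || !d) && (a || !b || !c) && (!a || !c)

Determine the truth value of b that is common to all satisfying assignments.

Suppose b = false.
From the singleton clause (a), a = true.
From the singleton clause (!c), c = false.
From the singleton clause (d), d = true.
Now (!d) is unsatisfied and unit — conflict.
So every satisfying assignment has b = True.

True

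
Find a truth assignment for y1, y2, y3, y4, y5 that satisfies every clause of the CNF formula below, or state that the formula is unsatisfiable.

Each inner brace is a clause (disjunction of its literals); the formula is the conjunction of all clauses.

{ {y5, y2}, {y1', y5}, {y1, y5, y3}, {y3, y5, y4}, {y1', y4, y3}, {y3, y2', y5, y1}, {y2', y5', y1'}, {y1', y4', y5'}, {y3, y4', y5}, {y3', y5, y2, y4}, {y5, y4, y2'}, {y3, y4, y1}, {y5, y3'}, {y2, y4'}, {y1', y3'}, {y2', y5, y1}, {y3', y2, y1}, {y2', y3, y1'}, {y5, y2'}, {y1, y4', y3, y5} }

y1 ↦ 0,  y2 ↦ 1,  y3 ↦ 1,  y4 ↦ 0,  y5 ↦ 1

Case y5 = 1:
Case y2 = 1:
(y1') alone gives y1 = 0.
Case y3 = 1:
All clauses hold; y4 can take either value.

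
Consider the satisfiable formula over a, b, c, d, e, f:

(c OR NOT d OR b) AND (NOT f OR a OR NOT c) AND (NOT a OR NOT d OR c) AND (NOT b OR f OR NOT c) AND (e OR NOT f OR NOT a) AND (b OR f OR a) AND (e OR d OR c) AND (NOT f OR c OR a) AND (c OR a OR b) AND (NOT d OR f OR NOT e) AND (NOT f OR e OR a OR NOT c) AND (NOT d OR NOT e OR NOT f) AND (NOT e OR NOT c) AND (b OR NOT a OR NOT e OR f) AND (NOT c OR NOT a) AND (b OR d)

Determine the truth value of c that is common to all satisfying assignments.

Suppose c = true.
The clause (NOT e) is unit, so e = false.
The clause (NOT a) is unit, so a = false.
The clause (NOT f) is unit, so f = false.
The clause (NOT b) is unit, so b = false.
That conflicts with the unit clause (b).
So every satisfying assignment has c = False.

False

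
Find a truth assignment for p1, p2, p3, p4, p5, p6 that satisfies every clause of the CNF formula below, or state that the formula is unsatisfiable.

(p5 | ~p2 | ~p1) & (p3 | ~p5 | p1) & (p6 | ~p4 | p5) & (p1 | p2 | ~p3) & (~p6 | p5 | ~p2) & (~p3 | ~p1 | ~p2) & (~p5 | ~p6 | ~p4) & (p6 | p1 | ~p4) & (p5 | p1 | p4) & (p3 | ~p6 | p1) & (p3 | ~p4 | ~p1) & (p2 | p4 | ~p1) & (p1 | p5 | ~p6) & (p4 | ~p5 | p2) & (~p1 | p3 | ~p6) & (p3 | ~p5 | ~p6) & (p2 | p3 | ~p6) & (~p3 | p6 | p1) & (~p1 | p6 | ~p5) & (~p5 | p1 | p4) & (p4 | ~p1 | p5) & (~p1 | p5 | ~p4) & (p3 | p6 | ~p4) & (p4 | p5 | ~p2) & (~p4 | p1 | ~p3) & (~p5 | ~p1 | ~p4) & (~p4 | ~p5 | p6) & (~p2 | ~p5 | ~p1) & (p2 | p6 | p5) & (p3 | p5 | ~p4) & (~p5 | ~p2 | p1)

Case p5 = 1:
Case p3 = 1:
Case p1 = 1:
Unit clause (~p2) forces p2 = 0.
Unit clause (p4) forces p4 = 1.
But (~p4) is also a unit clause — contradiction.
So p1 must be the other value — set p1 = 0.
Unit clause (p2) forces p2 = 1.
But (~p2) is also a unit clause — contradiction.
Both values of p1 lead to a conflict.
So p3 must be the other value — set p3 = 0.
Unit clause (p1) forces p1 = 1.
Unit clause (~p4) forces p4 = 0.
Unit clause (p2) forces p2 = 1.
But (~p2) is also a unit clause — contradiction.
Both values of p3 lead to a conflict.
So p5 must be the other value — set p5 = 0.
Case p2 = 0:
Unit clause (p6) forces p6 = 1.
Unit clause (p1) forces p1 = 1.
Unit clause (p4) forces p4 = 1.
But (~p4) is also a unit clause — contradiction.
So p2 must be the other value — set p2 = 1.
Unit clause (~p1) forces p1 = 0.
Unit clause (~p6) forces p6 = 0.
Unit clause (~p4) forces p4 = 0.
But (p4) is also a unit clause — contradiction.
Both values of p2 lead to a conflict.
Both values of p5 lead to a conflict.

UNSATISFIABLE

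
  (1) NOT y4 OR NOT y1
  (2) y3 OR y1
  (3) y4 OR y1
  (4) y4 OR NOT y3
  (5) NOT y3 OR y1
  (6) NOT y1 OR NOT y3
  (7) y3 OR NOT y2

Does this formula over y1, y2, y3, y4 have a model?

Suppose y4 = false.
Unit clause (y1) forces y1 = true.
Unit clause (NOT y3) forces y3 = false.
Unit clause (NOT y2) forces y2 = false.
This assignment satisfies each clause.
A satisfying assignment: y1=true, y2=false, y3=false, y4=false.

Yes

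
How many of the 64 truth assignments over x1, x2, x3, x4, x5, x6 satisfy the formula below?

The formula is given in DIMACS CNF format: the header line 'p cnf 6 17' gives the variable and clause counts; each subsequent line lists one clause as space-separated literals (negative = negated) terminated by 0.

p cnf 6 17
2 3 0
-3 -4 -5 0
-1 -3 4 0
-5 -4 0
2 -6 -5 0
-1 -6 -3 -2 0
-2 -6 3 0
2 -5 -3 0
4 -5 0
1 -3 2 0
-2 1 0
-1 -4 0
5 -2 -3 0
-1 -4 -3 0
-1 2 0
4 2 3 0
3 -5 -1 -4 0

There are 2^6 = 64 truth assignments over (x1, x2, x3, x4, x5, x6).
Split on x3. With x3 = True, the clauses containing x3 are satisfied and ¬x3 drops from the rest; 0 of the 2^5 = 32 assignments to the other variables satisfy what remains.
With x3 = False, by the same count on the reduced clause set, 1 assignment works.
(One model: x1=T, x2=T, x3=F, x4=F, x5=F, x6=F.)
Total: 0 + 1 = 1.

1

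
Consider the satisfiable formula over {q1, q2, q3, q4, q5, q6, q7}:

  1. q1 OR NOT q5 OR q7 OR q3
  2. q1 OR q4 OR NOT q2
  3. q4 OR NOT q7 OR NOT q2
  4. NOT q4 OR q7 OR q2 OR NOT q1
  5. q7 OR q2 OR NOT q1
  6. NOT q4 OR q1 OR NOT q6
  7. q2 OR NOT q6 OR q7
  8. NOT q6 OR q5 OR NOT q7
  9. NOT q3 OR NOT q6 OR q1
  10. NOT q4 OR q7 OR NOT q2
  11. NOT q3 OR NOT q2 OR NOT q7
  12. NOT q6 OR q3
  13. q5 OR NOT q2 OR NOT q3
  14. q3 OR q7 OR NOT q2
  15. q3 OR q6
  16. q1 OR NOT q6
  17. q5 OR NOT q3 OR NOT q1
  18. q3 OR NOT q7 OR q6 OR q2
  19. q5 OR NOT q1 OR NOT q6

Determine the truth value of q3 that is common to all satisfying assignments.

True

Suppose q3 = false.
(NOT q6) alone gives q6 = false.
Now (q6) is unsatisfied and unit — conflict.
So every satisfying assignment has q3 = True.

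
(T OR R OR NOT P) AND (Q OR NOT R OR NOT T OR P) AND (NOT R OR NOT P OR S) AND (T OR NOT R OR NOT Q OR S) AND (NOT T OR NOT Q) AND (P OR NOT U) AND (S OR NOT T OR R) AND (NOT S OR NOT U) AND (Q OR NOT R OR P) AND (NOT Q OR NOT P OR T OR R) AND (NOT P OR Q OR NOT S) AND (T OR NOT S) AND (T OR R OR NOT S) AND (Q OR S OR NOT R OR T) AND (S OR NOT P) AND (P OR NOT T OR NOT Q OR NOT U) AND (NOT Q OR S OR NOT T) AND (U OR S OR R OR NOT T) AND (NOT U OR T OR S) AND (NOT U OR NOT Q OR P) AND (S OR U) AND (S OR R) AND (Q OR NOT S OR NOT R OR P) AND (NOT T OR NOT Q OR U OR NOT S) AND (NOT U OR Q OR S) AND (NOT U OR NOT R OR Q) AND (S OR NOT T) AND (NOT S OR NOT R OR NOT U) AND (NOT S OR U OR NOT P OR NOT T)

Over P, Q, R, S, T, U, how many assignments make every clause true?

1

There are 2^6 = 64 truth assignments over (P, Q, R, S, T, U).
Split on U. With U = true, the clauses containing U are satisfied and NOT U drops from the rest; 0 of the 2^5 = 32 assignments to the other variables satisfy what remains.
With U = false, by the same count on the reduced clause set, 1 assignment works.
Total: 0 + 1 = 1.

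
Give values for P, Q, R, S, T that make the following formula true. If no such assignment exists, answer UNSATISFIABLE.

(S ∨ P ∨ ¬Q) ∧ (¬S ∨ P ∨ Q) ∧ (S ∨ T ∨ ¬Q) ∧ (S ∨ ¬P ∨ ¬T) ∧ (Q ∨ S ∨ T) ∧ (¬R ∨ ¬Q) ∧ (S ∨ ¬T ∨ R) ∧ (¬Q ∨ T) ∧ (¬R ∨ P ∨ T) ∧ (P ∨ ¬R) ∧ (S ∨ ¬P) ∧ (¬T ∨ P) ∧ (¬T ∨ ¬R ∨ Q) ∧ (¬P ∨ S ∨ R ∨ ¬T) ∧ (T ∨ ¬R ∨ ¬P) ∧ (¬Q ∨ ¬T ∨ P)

P: True,  Q: False,  R: False,  S: True,  T: True

Try R = False.
Try S = True.
Try P = True.
Try Q = False.
No clause remains; T is free.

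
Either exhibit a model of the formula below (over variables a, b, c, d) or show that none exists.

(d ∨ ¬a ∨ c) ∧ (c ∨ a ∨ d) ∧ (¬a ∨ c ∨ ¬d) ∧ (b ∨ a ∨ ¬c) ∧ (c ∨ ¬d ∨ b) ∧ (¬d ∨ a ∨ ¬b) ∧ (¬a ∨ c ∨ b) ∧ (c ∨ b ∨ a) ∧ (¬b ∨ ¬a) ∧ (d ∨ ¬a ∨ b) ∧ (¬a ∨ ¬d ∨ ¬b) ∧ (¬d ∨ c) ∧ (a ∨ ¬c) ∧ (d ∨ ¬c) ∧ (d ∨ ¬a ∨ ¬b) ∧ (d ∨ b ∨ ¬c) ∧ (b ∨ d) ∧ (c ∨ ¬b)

a=True, b=False, c=True, d=True

Branch on b: set b = False.
Unit clause (d) forces d = True.
Unit clause (c) forces c = True.
Unit clause (a) forces a = True.
All clauses are satisfied.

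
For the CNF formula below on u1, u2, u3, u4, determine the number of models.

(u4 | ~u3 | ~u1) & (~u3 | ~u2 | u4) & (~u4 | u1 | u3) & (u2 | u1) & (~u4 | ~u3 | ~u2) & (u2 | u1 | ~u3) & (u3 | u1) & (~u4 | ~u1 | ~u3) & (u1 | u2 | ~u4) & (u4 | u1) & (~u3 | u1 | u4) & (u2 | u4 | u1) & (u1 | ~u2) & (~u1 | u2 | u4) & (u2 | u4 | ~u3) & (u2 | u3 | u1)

3

There are 2^4 = 16 truth assignments over (u1, u2, u3, u4).
Split on u4. With u4 = 1, the clauses containing u4 are satisfied and ~u4 drops from the rest; 2 of the 2^3 = 8 assignments to the other variables satisfy what remains.
With u4 = 0, by the same count on the reduced clause set, 1 assignment works.
(One model: u1=T, u2=F, u3=F, u4=T.)
Total: 2 + 1 = 3.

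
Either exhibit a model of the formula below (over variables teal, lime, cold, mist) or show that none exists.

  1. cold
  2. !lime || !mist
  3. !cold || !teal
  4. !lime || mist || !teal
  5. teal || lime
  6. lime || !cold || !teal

teal: false,  lime: true,  cold: true,  mist: false

(cold) alone gives cold = true.
(!teal) alone gives teal = false.
(lime) alone gives lime = true.
(!mist) alone gives mist = false.
All clauses are satisfied.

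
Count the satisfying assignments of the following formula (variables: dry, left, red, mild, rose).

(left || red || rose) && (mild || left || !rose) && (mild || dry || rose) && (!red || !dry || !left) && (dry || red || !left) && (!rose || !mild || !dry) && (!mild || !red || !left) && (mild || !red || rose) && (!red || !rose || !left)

There are 2^5 = 32 truth assignments over (dry, left, red, mild, rose).
Split on rose. With rose = true, the clauses containing rose are satisfied and !rose drops from the rest; 3 of the 2^4 = 16 assignments to the other variables satisfy what remains.
With rose = false, by the same count on the reduced clause set, 4 assignments work.
Total: 3 + 4 = 7.

7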